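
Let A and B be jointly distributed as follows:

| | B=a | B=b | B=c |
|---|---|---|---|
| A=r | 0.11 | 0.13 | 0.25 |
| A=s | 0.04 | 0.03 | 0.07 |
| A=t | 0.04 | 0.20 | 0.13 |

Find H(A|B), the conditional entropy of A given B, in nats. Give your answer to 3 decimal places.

Chain rule: H(A|B) = H(A,B) − H(B).
Marginals: p(A) = (0.4900, 0.1400, 0.3700), p(B) = (0.1900, 0.3600, 0.4500).
H(A,B) = 1.9906 nats; H(B) = 1.0427 nats.
H(A|B) = 1.9906 − 1.0427 = 0.948 nats.

0.948 nats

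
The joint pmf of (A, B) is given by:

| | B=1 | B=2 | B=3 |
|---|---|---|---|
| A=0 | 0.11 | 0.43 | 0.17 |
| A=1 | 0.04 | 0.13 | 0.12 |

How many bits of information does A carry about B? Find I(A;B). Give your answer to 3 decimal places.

Marginals: p(A) = (0.7100, 0.2900), p(B) = (0.1500, 0.5600, 0.2900).
I(A;B) = H(A) + H(B) − H(A,B).
H(A) = 0.8687, H(B) = 1.3969, H(A,B) = 2.2439.
I(A;B) = 0.8687 + 1.3969 − 2.2439 = 0.022 bits.

0.022 bits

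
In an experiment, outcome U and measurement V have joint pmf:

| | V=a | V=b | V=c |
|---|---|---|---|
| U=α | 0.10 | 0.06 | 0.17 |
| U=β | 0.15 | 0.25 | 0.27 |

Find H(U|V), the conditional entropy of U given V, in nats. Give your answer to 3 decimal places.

0.614 nats

Chain rule: H(U|V) = H(U,V) − H(V).
Marginals: p(U) = (0.3300, 0.6700), p(V) = (0.2500, 0.3100, 0.4400).
H(U,V) = 1.6850 nats; H(V) = 1.0709 nats.
H(U|V) = 1.6850 − 1.0709 = 0.614 nats.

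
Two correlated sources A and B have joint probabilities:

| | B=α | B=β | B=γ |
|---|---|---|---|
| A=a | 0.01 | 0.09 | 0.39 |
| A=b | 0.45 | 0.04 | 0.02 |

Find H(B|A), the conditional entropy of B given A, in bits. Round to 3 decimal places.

0.726 bits

Marginals: p(A) = (0.4900, 0.5100), p(B) = (0.4600, 0.1300, 0.4100).
H(B|A) = Σ p(A) · H(B|A=·).
  A=a: p=0.4900, H(B|A=a) = 0.8257
  A=b: p=0.5100, H(B|A=b) = 0.6306
Weighted sum = 0.726 bits.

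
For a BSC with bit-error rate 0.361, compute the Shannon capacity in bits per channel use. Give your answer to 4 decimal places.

Binary symmetric channel: C = 1 − h₂(ε) where h₂ is the binary entropy function.
h₂(0.361) = −0.361·log₂0.361 − 0.639·log₂0.639 = 0.9435.
C = 1 − 0.9435 = 0.0565 bits per channel use.

0.0565 bits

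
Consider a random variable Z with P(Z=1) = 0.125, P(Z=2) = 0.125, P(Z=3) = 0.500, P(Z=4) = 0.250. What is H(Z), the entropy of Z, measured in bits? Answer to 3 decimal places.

1.750 bits

H(Z) = −Σ p·log₂ p.
  −(0.125)·log₂(0.125) = 0.3750
  −(0.125)·log₂(0.125) = 0.3750
  −(0.500)·log₂(0.500) = 0.5000
  −(0.250)·log₂(0.250) = 0.5000
Sum: 0.3750 + 0.3750 + 0.5000 + 0.5000 = 1.750 bits.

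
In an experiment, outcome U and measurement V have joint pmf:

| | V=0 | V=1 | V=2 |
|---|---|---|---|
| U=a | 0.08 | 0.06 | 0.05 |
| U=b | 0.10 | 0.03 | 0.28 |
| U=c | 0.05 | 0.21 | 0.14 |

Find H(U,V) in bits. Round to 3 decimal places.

H(U,V) = −Σ p(x,y)·log₂ p(x,y) over all 9 cells.
  cell (a,0): −0.08·log₂0.08 = 0.2915
  cell (a,1): −0.06·log₂0.06 = 0.2435
  cell (a,2): −0.05·log₂0.05 = 0.2161
  cell (b,0): −0.10·log₂0.10 = 0.3322
  cell (b,1): −0.03·log₂0.03 = 0.1518
  cell (b,2): −0.28·log₂0.28 = 0.5142
  cell (c,0): −0.05·log₂0.05 = 0.2161
  cell (c,1): −0.21·log₂0.21 = 0.4728
  cell (c,2): −0.14·log₂0.14 = 0.3971
Sum = 2.835 bits.

2.835 bits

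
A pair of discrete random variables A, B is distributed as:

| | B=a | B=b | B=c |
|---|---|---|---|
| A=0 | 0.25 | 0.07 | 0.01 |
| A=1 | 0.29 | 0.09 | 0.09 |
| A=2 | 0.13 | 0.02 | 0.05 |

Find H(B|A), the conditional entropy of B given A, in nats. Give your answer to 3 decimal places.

Chain rule: H(B|A) = H(A,B) − H(A).
Marginals: p(A) = (0.3300, 0.4700, 0.2000), p(B) = (0.6700, 0.1800, 0.1500).
H(A,B) = 1.8644 nats; H(A) = 1.0426 nats.
H(B|A) = 1.8644 − 1.0426 = 0.822 nats.

0.822 nats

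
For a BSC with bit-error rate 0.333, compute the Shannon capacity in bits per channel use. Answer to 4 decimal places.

0.0820 bits

Binary symmetric channel: C = 1 − h₂(ε) where h₂ is the binary entropy function.
h₂(0.333) = −0.333·log₂0.333 − 0.667·log₂0.667 = 0.9180.
C = 1 − 0.9180 = 0.0820 bits per channel use.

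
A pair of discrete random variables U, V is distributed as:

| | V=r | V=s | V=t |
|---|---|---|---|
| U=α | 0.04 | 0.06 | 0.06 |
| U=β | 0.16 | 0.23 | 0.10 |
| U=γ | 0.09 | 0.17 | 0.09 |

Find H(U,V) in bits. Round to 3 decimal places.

H(U,V) = −Σ p(x,y)·log₂ p(x,y) over all 9 cells.
  cell (α,r): −0.04·log₂0.04 = 0.1858
  cell (α,s): −0.06·log₂0.06 = 0.2435
  cell (α,t): −0.06·log₂0.06 = 0.2435
  cell (β,r): −0.16·log₂0.16 = 0.4230
  cell (β,s): −0.23·log₂0.23 = 0.4877
  cell (β,t): −0.10·log₂0.10 = 0.3322
  cell (γ,r): −0.09·log₂0.09 = 0.3127
  cell (γ,s): −0.17·log₂0.17 = 0.4346
  cell (γ,t): −0.09·log₂0.09 = 0.3127
Sum = 2.976 bits.

2.976 bits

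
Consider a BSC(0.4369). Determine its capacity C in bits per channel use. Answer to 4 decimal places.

Binary symmetric channel: C = 1 − h₂(ε) where h₂ is the binary entropy function.
h₂(0.4369) = −0.4369·log₂0.4369 − 0.5631·log₂0.5631 = 0.9885.
C = 1 − 0.9885 = 0.0115 bits per channel use.

0.0115 bits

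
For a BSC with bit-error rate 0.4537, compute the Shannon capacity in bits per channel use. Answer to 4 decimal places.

0.0062 bits

Binary symmetric channel: C = 1 − h₂(ε) where h₂ is the binary entropy function.
h₂(0.4537) = −0.4537·log₂0.4537 − 0.5463·log₂0.5463 = 0.9938.
C = 1 − 0.9938 = 0.0062 bits per channel use.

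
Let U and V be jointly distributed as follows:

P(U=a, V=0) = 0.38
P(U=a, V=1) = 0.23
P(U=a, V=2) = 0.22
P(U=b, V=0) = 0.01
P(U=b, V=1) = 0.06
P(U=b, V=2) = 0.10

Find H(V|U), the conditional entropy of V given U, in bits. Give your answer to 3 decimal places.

1.483 bits

Chain rule: H(V|U) = H(U,V) − H(U).
Marginals: p(U) = (0.8300, 0.1700), p(V) = (0.3900, 0.2900, 0.3200).
H(U,V) = 2.1409 bits; H(U) = 0.6577 bits.
H(V|U) = 2.1409 − 0.6577 = 1.483 bits.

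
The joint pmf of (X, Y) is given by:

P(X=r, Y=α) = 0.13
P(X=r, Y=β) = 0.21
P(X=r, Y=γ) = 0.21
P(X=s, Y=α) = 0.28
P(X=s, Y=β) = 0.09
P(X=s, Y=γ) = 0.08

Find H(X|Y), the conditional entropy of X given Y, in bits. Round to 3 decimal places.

0.880 bits

Marginals: p(X) = (0.5500, 0.4500), p(Y) = (0.4100, 0.3000, 0.2900).
H(X|Y) = Σ p(Y) · H(X|Y=·).
  Y=α: p=0.4100, H(X|Y=α) = 0.9012
  Y=β: p=0.3000, H(X|Y=β) = 0.8813
  Y=γ: p=0.2900, H(X|Y=γ) = 0.8498
Weighted sum = 0.880 bits.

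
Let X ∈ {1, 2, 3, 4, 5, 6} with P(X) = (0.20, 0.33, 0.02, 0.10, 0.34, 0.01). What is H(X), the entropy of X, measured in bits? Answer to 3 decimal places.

H(X) = −Σ p·log₂ p.
  −(0.20)·log₂(0.20) = 0.4644
  −(0.33)·log₂(0.33) = 0.5278
  −(0.02)·log₂(0.02) = 0.1129
  −(0.10)·log₂(0.10) = 0.3322
  −(0.34)·log₂(0.34) = 0.5292
  −(0.01)·log₂(0.01) = 0.0664
Sum: 0.4644 + 0.5278 + 0.1129 + 0.3322 + 0.5292 + 0.0664 = 2.033 bits.

2.033 bits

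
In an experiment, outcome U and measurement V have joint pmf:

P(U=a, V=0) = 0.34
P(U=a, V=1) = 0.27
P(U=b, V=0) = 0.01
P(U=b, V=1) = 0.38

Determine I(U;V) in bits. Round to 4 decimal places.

0.2628 bits

Marginals: p(U) = (0.6100, 0.3900), p(V) = (0.3500, 0.6500).
I(U;V) = H(U) + H(V) − H(U,V).
H(U) = 0.9648, H(V) = 0.9341, H(U,V) = 1.6361.
I(U;V) = 0.9648 + 0.9341 − 1.6361 = 0.2628 bits.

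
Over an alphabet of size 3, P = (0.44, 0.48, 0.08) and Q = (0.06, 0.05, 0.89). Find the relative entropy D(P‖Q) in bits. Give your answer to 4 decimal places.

D(P‖Q) = Σ p·log₂(p/q).
  0.44·log₂(0.44/0.06) = 1.26477
  0.48·log₂(0.48/0.05) = 1.56626
  0.08·log₂(0.08/0.89) = -0.27806
D(P‖Q) = 2.5530 bits.

2.5530 bits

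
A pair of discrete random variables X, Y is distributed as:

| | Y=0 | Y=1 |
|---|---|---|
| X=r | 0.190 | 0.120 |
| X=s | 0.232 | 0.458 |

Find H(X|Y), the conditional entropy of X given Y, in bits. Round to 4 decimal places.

0.8449 bits

Chain rule: H(X|Y) = H(X,Y) − H(Y).
Marginals: p(X) = (0.3100, 0.6900), p(Y) = (0.4220, 0.5780).
H(X,Y) = 1.8273 bits; H(Y) = 0.9824 bits.
H(X|Y) = 1.8273 − 0.9824 = 0.8449 bits.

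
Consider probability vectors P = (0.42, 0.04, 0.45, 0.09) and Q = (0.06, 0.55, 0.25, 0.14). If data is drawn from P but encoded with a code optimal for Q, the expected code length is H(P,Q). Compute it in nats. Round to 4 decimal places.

2.0063 nats

H(P,Q) = −Σ p·ln q.
  −0.42·ln(0.06) = 1.18163
  −0.04·ln(0.55) = 0.02391
  −0.45·ln(0.25) = 0.62383
  −0.09·ln(0.14) = 0.17695
H(P,Q) = 2.0063 nats.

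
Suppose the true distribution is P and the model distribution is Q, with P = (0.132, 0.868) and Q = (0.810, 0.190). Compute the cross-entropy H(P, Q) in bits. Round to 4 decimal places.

H(P,Q) = −Σ p·log₂ q.
  −0.132·log₂(0.810) = 0.04013
  −0.868·log₂(0.190) = 2.07967
H(P,Q) = 2.1198 bits.

2.1198 bits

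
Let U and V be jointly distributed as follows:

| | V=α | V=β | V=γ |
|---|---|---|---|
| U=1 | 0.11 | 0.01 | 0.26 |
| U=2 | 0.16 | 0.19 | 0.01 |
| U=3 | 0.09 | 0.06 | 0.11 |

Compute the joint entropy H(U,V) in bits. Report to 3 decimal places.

H(U,V) = −Σ p(x,y)·log₂ p(x,y) over all 9 cells.
  cell (1,α): −0.11·log₂0.11 = 0.3503
  cell (1,β): −0.01·log₂0.01 = 0.0664
  cell (1,γ): −0.26·log₂0.26 = 0.5053
  cell (2,α): −0.16·log₂0.16 = 0.4230
  cell (2,β): −0.19·log₂0.19 = 0.4552
  cell (2,γ): −0.01·log₂0.01 = 0.0664
  cell (3,α): −0.09·log₂0.09 = 0.3127
  cell (3,β): −0.06·log₂0.06 = 0.2435
  cell (3,γ): −0.11·log₂0.11 = 0.3503
Sum = 2.773 bits.

2.773 bits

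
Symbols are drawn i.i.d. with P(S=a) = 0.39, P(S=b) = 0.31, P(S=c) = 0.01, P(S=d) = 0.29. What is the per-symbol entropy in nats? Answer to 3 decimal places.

1.135 nats

H(S) = −Σ p·ln p.
  −(0.39)·ln(0.39) = 0.3672
  −(0.31)·ln(0.31) = 0.3631
  −(0.01)·ln(0.01) = 0.0461
  −(0.29)·ln(0.29) = 0.3590
Sum: 0.3672 + 0.3631 + 0.0461 + 0.3590 = 1.135 nats.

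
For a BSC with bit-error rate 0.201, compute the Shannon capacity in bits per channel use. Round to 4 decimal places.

0.2761 bits

Binary symmetric channel: C = 1 − h₂(ε) where h₂ is the binary entropy function.
h₂(0.201) = −0.201·log₂0.201 − 0.799·log₂0.799 = 0.7239.
C = 1 − 0.7239 = 0.2761 bits per channel use.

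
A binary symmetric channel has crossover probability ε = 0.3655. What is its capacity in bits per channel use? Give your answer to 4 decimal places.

Binary symmetric channel: C = 1 − h₂(ε) where h₂ is the binary entropy function.
h₂(0.3655) = −0.3655·log₂0.3655 − 0.6345·log₂0.6345 = 0.9472.
C = 1 − 0.9472 = 0.0528 bits per channel use.

0.0528 bits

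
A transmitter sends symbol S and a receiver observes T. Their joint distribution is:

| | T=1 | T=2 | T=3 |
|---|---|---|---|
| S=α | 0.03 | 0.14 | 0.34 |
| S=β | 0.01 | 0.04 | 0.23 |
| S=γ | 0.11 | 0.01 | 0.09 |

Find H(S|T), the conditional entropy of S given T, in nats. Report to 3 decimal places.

Chain rule: H(S|T) = H(S,T) − H(T).
Marginals: p(S) = (0.5100, 0.2800, 0.2100), p(T) = (0.1500, 0.1900, 0.6600).
H(S,T) = 1.7656 nats; H(T) = 0.8743 nats.
H(S|T) = 1.7656 − 0.8743 = 0.891 nats.

0.891 nats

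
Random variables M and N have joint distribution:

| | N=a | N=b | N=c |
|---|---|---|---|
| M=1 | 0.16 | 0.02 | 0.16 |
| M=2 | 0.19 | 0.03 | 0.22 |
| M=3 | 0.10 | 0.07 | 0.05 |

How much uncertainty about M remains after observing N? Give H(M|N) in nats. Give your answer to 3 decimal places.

Marginals: p(M) = (0.3400, 0.4400, 0.2200), p(N) = (0.4500, 0.1200, 0.4300).
H(M|N) = Σ p(N) · H(M|N=·).
  N=a: p=0.4500, H(M|N=a) = 1.0660
  N=b: p=0.1200, H(M|N=b) = 0.9596
  N=c: p=0.4300, H(M|N=c) = 0.9609
Weighted sum = 1.008 nats.

1.008 nats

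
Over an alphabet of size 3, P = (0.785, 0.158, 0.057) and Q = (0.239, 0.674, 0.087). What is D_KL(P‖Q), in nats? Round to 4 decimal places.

D(P‖Q) = Σ p·ln(p/q).
  0.785·ln(0.785/0.239) = 0.93354
  0.158·ln(0.158/0.674) = -0.22920
  0.057·ln(0.057/0.087) = -0.02410
D(P‖Q) = 0.6802 nats.

0.6802 nats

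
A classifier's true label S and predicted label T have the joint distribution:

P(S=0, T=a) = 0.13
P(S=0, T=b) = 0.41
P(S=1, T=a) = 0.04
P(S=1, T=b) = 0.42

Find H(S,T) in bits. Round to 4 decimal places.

1.6214 bits

H(S,T) = −Σ p(x,y)·log₂ p(x,y) over all 4 cells.
  cell (0,a): −0.13·log₂0.13 = 0.38264
  cell (0,b): −0.41·log₂0.41 = 0.52738
  cell (1,a): −0.04·log₂0.04 = 0.18575
  cell (1,b): −0.42·log₂0.42 = 0.52565
Sum = 1.6214 bits.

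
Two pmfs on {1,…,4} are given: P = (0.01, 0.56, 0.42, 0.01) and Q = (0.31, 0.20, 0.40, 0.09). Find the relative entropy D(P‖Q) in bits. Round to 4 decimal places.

0.7802 bits

D(P‖Q) = Σ p·log₂(p/q).
  0.01·log₂(0.01/0.31) = -0.04954
  0.56·log₂(0.56/0.20) = 0.83184
  0.42·log₂(0.42/0.40) = 0.02956
  0.01·log₂(0.01/0.09) = -0.03170
D(P‖Q) = 0.7802 bits.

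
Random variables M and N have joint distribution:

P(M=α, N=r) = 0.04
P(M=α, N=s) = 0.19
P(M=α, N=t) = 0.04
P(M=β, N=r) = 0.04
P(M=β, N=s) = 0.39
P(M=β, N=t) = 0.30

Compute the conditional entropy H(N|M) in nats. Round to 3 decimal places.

Marginals: p(M) = (0.2700, 0.7300), p(N) = (0.0800, 0.5800, 0.3400).
H(N|M) = Σ p(M) · H(N|M=·).
  M=α: p=0.2700, H(N|M=α) = 0.8131
  M=β: p=0.7300, H(N|M=β) = 0.8595
Weighted sum = 0.847 nats.

0.847 nats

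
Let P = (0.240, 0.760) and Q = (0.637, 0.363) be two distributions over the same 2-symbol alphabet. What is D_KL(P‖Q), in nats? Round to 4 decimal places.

0.3273 nats

D(P‖Q) = Σ p·ln(p/q).
  0.240·ln(0.240/0.637) = -0.23427
  0.760·ln(0.760/0.363) = 0.56158
D(P‖Q) = 0.3273 nats.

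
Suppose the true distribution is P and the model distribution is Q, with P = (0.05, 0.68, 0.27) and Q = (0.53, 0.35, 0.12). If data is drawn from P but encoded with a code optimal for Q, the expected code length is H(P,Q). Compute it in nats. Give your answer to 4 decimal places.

H(P,Q) = −Σ p·ln q.
  −0.05·ln(0.53) = 0.03174
  −0.68·ln(0.35) = 0.71388
  −0.27·ln(0.12) = 0.57247
H(P,Q) = 1.3181 nats.

1.3181 nats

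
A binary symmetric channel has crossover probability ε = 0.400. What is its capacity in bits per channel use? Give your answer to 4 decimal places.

Binary symmetric channel: C = 1 − h₂(ε) where h₂ is the binary entropy function.
h₂(0.400) = −0.400·log₂0.400 − 0.600·log₂0.600 = 0.9710.
C = 1 − 0.9710 = 0.0290 bits per channel use.

0.0290 bits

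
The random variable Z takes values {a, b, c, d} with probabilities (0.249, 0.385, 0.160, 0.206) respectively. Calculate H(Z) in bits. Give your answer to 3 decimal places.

1.922 bits

H(Z) = −Σ p·log₂ p.
  −(0.249)·log₂(0.249) = 0.4994
  −(0.385)·log₂(0.385) = 0.5302
  −(0.160)·log₂(0.160) = 0.4230
  −(0.206)·log₂(0.206) = 0.4695
Sum: 0.4994 + 0.5302 + 0.4230 + 0.4695 = 1.922 bits.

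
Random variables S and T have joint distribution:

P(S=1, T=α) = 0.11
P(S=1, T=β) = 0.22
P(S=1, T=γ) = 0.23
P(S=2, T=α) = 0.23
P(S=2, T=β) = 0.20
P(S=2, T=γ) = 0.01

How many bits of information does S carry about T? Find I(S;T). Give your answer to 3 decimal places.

Marginals: p(S) = (0.5600, 0.4400), p(T) = (0.3400, 0.4200, 0.2400).
I(S;T) = H(S) + H(T) − H(S,T).
H(S) = 0.9896, H(T) = 1.5490, H(S,T) = 2.3370.
I(S;T) = 0.9896 + 1.5490 − 2.3370 = 0.202 bits.

0.202 bits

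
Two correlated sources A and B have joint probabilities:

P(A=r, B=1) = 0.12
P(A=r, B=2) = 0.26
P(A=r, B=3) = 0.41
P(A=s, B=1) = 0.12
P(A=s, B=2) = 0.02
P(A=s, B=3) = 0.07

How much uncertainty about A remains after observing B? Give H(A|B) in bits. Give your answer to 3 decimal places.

Marginals: p(A) = (0.7900, 0.2100), p(B) = (0.2400, 0.2800, 0.4800).
H(A|B) = Σ p(B) · H(A|B=·).
  B=1: p=0.2400, H(A|B=1) = 1.0000
  B=2: p=0.2800, H(A|B=2) = 0.3712
  B=3: p=0.4800, H(A|B=3) = 0.5993
Weighted sum = 0.632 bits.

0.632 bits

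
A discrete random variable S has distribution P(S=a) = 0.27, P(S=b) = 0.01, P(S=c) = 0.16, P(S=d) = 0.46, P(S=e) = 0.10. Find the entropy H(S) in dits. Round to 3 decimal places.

0.556 dits

H(S) = −Σ p·log₁₀ p.
  −(0.27)·log₁₀(0.27) = 0.1535
  −(0.01)·log₁₀(0.01) = 0.0200
  −(0.16)·log₁₀(0.16) = 0.1273
  −(0.46)·log₁₀(0.46) = 0.1551
  −(0.10)·log₁₀(0.10) = 0.1000
Sum: 0.1535 + 0.0200 + 0.1273 + 0.1551 + 0.1000 = 0.556 dits.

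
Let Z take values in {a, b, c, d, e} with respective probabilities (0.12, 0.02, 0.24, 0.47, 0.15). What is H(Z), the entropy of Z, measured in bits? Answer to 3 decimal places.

H(Z) = −Σ p·log₂ p.
  −(0.12)·log₂(0.12) = 0.3671
  −(0.02)·log₂(0.02) = 0.1129
  −(0.24)·log₂(0.24) = 0.4941
  −(0.47)·log₂(0.47) = 0.5120
  −(0.15)·log₂(0.15) = 0.4105
Sum: 0.3671 + 0.1129 + 0.4941 + 0.5120 + 0.4105 = 1.897 bits.

1.897 bits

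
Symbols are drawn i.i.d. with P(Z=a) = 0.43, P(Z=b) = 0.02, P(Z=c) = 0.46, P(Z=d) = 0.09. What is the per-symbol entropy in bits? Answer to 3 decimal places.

1.464 bits

H(Z) = −Σ p·log₂ p.
  −(0.43)·log₂(0.43) = 0.5236
  −(0.02)·log₂(0.02) = 0.1129
  −(0.46)·log₂(0.46) = 0.5153
  −(0.09)·log₂(0.09) = 0.3127
Sum: 0.5236 + 0.1129 + 0.5153 + 0.3127 = 1.464 bits.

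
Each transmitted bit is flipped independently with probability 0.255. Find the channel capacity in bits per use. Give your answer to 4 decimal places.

0.1809 bits

Binary symmetric channel: C = 1 − h₂(ε) where h₂ is the binary entropy function.
h₂(0.255) = −0.255·log₂0.255 − 0.745·log₂0.745 = 0.8191.
C = 1 − 0.8191 = 0.1809 bits per channel use.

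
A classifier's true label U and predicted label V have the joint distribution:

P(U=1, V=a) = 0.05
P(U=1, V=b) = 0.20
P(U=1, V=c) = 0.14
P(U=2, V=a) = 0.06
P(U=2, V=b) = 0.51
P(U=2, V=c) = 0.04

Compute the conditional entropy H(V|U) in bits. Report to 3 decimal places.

1.038 bits

Marginals: p(U) = (0.3900, 0.6100), p(V) = (0.1100, 0.7100, 0.1800).
H(V|U) = Σ p(U) · H(V|U=·).
  U=1: p=0.3900, H(V|U=1) = 1.4046
  U=2: p=0.6100, H(V|U=2) = 0.8028
Weighted sum = 1.038 bits.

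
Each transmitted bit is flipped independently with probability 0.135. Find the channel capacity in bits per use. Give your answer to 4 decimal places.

Binary symmetric channel: C = 1 − h₂(ε) where h₂ is the binary entropy function.
h₂(0.135) = −0.135·log₂0.135 − 0.865·log₂0.865 = 0.5710.
C = 1 − 0.5710 = 0.4290 bits per channel use.

0.4290 bits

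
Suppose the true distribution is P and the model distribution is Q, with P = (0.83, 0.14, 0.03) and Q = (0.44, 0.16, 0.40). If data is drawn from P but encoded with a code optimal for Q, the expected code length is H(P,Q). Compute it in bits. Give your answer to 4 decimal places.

H(P,Q) = −Σ p·log₂ q.
  −0.83·log₂(0.44) = 0.98307
  −0.14·log₂(0.16) = 0.37014
  −0.03·log₂(0.40) = 0.03966
H(P,Q) = 1.3929 bits.

1.3929 bits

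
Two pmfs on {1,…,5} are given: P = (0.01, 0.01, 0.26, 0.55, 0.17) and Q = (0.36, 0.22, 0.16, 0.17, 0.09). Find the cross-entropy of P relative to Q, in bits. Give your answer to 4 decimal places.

H(P,Q) = −Σ p·log₂ q.
  −0.01·log₂(0.36) = 0.01474
  −0.01·log₂(0.22) = 0.02184
  −0.26·log₂(0.16) = 0.68740
  −0.55·log₂(0.17) = 1.40602
  −0.17·log₂(0.09) = 0.59057
H(P,Q) = 2.7206 bits.

2.7206 bits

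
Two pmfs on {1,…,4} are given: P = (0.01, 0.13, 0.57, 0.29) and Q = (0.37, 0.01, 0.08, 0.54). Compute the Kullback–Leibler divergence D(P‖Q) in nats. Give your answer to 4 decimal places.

D(P‖Q) = Σ p·ln(p/q).
  0.01·ln(0.01/0.37) = -0.03611
  0.13·ln(0.13/0.01) = 0.33344
  0.57·ln(0.57/0.08) = 1.11926
  0.29·ln(0.29/0.54) = -0.18029
D(P‖Q) = 1.2363 nats.

1.2363 nats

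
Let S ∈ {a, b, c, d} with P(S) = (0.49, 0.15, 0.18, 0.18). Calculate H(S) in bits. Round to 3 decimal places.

H(S) = −Σ p·log₂ p.
  −(0.49)·log₂(0.49) = 0.5043
  −(0.15)·log₂(0.15) = 0.4105
  −(0.18)·log₂(0.18) = 0.4453
  −(0.18)·log₂(0.18) = 0.4453
Sum: 0.5043 + 0.4105 + 0.4453 + 0.4453 = 1.805 bits.

1.805 bits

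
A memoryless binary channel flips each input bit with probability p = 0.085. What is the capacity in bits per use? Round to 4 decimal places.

0.5804 bits

Binary symmetric channel: C = 1 − h₂(ε) where h₂ is the binary entropy function.
h₂(0.085) = −0.085·log₂0.085 − 0.915·log₂0.915 = 0.4196.
C = 1 − 0.4196 = 0.5804 bits per channel use.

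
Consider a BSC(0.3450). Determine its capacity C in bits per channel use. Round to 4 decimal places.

0.0705 bits

Binary symmetric channel: C = 1 − h₂(ε) where h₂ is the binary entropy function.
h₂(0.3450) = −0.3450·log₂0.3450 − 0.6550·log₂0.6550 = 0.9295.
C = 1 − 0.9295 = 0.0705 bits per channel use.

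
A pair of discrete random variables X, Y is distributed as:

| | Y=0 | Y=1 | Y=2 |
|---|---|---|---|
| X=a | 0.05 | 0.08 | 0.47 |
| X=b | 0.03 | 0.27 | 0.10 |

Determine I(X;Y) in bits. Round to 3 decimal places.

Marginals: p(X) = (0.6000, 0.4000), p(Y) = (0.0800, 0.3500, 0.5700).
I(X;Y) = Σ p(x,y)·log₂[p(x,y)/(p(x)p(y))].
  (a,0): 0.05·log₂(1.0417) = 0.0029
  (a,1): 0.08·log₂(0.3810) = -0.1114
  (a,2): 0.47·log₂(1.3743) = 0.2156
  (b,0): 0.03·log₂(0.9375) = -0.0028
  (b,1): 0.27·log₂(1.9286) = 0.2558
  (b,2): 0.10·log₂(0.4386) = -0.1189
Sum = 0.241 bits.

0.241 bits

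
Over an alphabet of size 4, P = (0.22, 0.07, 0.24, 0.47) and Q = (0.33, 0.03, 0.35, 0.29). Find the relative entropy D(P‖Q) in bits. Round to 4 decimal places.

D(P‖Q) = Σ p·log₂(p/q).
  0.22·log₂(0.22/0.33) = -0.12869
  0.07·log₂(0.07/0.03) = 0.08557
  0.24·log₂(0.24/0.35) = -0.13064
  0.47·log₂(0.47/0.29) = 0.32741
D(P‖Q) = 0.1536 bits.

0.1536 bits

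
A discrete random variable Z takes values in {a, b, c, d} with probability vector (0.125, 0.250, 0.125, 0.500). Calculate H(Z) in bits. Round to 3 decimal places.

1.750 bits

H(Z) = −Σ p·log₂ p.
  −(0.125)·log₂(0.125) = 0.3750
  −(0.250)·log₂(0.250) = 0.5000
  −(0.125)·log₂(0.125) = 0.3750
  −(0.500)·log₂(0.500) = 0.5000
Sum: 0.3750 + 0.5000 + 0.3750 + 0.5000 = 1.750 bits.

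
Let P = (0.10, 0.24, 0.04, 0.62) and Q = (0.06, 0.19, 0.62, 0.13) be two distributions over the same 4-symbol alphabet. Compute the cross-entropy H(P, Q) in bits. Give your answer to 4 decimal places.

2.8334 bits

H(P,Q) = −Σ p·log₂ q.
  −0.10·log₂(0.06) = 0.40589
  −0.24·log₂(0.19) = 0.57502
  −0.04·log₂(0.62) = 0.02759
  −0.62·log₂(0.13) = 1.82492
H(P,Q) = 2.8334 bits.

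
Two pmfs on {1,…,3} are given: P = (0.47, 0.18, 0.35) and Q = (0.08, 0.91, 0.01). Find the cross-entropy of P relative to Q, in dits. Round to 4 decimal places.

1.2229 dits

H(P,Q) = −Σ p·log₁₀ q.
  −0.47·log₁₀(0.08) = 0.51555
  −0.18·log₁₀(0.91) = 0.00737
  −0.35·log₁₀(0.01) = 0.70000
H(P,Q) = 1.2229 dits.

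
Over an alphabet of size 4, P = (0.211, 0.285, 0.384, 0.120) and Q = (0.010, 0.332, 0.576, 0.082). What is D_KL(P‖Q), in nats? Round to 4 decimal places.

D(P‖Q) = Σ p·ln(p/q).
  0.211·ln(0.211/0.010) = 0.64340
  0.285·ln(0.285/0.332) = -0.04350
  0.384·ln(0.384/0.576) = -0.15570
  0.120·ln(0.120/0.082) = 0.04569
D(P‖Q) = 0.4899 nats.

0.4899 nats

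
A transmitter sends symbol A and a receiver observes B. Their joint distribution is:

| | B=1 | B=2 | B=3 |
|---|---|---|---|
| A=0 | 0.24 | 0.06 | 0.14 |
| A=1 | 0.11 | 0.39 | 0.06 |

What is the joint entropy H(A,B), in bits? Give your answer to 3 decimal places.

H(A,B) = −Σ p(x,y)·log₂ p(x,y) over all 6 cells.
  cell (0,1): −0.24·log₂0.24 = 0.4941
  cell (0,2): −0.06·log₂0.06 = 0.2435
  cell (0,3): −0.14·log₂0.14 = 0.3971
  cell (1,1): −0.11·log₂0.11 = 0.3503
  cell (1,2): −0.39·log₂0.39 = 0.5298
  cell (1,3): −0.06·log₂0.06 = 0.2435
Sum = 2.258 bits.

2.258 bits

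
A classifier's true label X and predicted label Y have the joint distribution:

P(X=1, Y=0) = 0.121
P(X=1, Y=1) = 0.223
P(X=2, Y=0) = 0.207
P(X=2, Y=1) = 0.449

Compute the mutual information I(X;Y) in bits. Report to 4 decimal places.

Marginals: p(X) = (0.3440, 0.6560), p(Y) = (0.3280, 0.6720).
I(X;Y) = Σ p(x,y)·log₂[p(x,y)/(p(x)p(y))].
  (1,0): 0.121·log₂(1.0724) = 0.01220
  (1,1): 0.223·log₂(0.9647) = -0.01157
  (2,0): 0.207·log₂(0.9620) = -0.01156
  (2,1): 0.449·log₂(1.0185) = 0.01189
Sum = 0.0010 bits.

0.0010 bits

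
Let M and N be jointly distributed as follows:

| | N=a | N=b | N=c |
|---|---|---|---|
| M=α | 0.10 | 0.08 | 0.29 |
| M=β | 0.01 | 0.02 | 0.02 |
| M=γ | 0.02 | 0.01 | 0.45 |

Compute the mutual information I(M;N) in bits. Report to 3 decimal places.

Marginals: p(M) = (0.4700, 0.0500, 0.4800), p(N) = (0.1300, 0.1100, 0.7600).
I(M;N) = Σ p(x,y)·log₂[p(x,y)/(p(x)p(y))].
  (α,a): 0.10·log₂(1.6367) = 0.0711
  (α,b): 0.08·log₂(1.5474) = 0.0504
  (α,c): 0.29·log₂(0.8119) = -0.0872
  (β,a): 0.01·log₂(1.5385) = 0.0062
  (β,b): 0.02·log₂(3.6364) = 0.0372
  (β,c): 0.02·log₂(0.5263) = -0.0185
  (γ,a): 0.02·log₂(0.3205) = -0.0328
  (γ,b): 0.01·log₂(0.1894) = -0.0240
  (γ,c): 0.45·log₂(1.2336) = 0.1363
Sum = 0.139 bits.

0.139 bits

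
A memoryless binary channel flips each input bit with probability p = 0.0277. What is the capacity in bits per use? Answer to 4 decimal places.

Binary symmetric channel: C = 1 − h₂(ε) where h₂ is the binary entropy function.
h₂(0.0277) = −0.0277·log₂0.0277 − 0.9723·log₂0.9723 = 0.1827.
C = 1 − 0.1827 = 0.8173 bits per channel use.

0.8173 bits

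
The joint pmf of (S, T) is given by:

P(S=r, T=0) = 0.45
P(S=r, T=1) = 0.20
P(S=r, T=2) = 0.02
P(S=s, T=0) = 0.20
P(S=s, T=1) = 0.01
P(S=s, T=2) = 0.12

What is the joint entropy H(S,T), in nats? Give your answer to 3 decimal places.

H(S,T) = −Σ p(x,y)·ln p(x,y) over all 6 cells.
  cell (r,0): −0.45·ln0.45 = 0.3593
  cell (r,1): −0.20·ln0.20 = 0.3219
  cell (r,2): −0.02·ln0.02 = 0.0782
  cell (s,0): −0.20·ln0.20 = 0.3219
  cell (s,1): −0.01·ln0.01 = 0.0461
  cell (s,2): −0.12·ln0.12 = 0.2544
Sum = 1.382 nats.

1.382 nats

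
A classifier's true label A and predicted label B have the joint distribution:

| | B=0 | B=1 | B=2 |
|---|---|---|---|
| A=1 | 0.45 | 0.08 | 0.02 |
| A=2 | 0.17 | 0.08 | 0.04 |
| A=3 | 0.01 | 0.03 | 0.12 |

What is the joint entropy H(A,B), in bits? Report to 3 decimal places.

2.420 bits

H(A,B) = −Σ p(x,y)·log₂ p(x,y) over all 9 cells.
  cell (1,0): −0.45·log₂0.45 = 0.5184
  cell (1,1): −0.08·log₂0.08 = 0.2915
  cell (1,2): −0.02·log₂0.02 = 0.1129
  cell (2,0): −0.17·log₂0.17 = 0.4346
  cell (2,1): −0.08·log₂0.08 = 0.2915
  cell (2,2): −0.04·log₂0.04 = 0.1858
  cell (3,0): −0.01·log₂0.01 = 0.0664
  cell (3,1): −0.03·log₂0.03 = 0.1518
  cell (3,2): −0.12·log₂0.12 = 0.3671
Sum = 2.420 bits.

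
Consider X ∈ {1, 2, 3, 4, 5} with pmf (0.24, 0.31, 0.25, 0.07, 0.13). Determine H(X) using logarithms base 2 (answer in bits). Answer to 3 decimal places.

2.169 bits

H(X) = −Σ p·log₂ p.
  −(0.24)·log₂(0.24) = 0.4941
  −(0.31)·log₂(0.31) = 0.5238
  −(0.25)·log₂(0.25) = 0.5000
  −(0.07)·log₂(0.07) = 0.2686
  −(0.13)·log₂(0.13) = 0.3826
Sum: 0.4941 + 0.5238 + 0.5000 + 0.2686 + 0.3826 = 2.169 bits.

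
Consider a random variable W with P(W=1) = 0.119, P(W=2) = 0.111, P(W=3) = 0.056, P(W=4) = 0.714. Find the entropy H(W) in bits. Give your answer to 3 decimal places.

1.297 bits

H(W) = −Σ p·log₂ p.
  −(0.119)·log₂(0.119) = 0.3654
  −(0.111)·log₂(0.111) = 0.3520
  −(0.056)·log₂(0.056) = 0.2329
  −(0.714)·log₂(0.714) = 0.3470
Sum: 0.3654 + 0.3520 + 0.2329 + 0.3470 = 1.297 bits.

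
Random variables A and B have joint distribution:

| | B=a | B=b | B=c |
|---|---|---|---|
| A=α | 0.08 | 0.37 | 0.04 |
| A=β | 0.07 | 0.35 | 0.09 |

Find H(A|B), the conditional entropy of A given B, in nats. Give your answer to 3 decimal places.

0.683 nats

Chain rule: H(A|B) = H(A,B) − H(B).
Marginals: p(A) = (0.4900, 0.5100), p(B) = (0.1500, 0.7200, 0.1300).
H(A,B) = 1.4690 nats; H(B) = 0.7863 nats.
H(A|B) = 1.4690 − 0.7863 = 0.683 nats.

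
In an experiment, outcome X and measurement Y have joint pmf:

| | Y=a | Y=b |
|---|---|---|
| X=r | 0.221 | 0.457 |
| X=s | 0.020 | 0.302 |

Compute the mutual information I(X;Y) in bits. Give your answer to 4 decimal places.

0.0711 bits

Marginals: p(X) = (0.6780, 0.3220), p(Y) = (0.2410, 0.7590).
I(X;Y) = Σ p(x,y)·log₂[p(x,y)/(p(x)p(y))].
  (r,a): 0.221·log₂(1.3525) = 0.09628
  (r,b): 0.457·log₂(0.8881) = -0.07827
  (s,a): 0.020·log₂(0.2577) = -0.03912
  (s,b): 0.302·log₂(1.2357) = 0.09221
Sum = 0.0711 bits.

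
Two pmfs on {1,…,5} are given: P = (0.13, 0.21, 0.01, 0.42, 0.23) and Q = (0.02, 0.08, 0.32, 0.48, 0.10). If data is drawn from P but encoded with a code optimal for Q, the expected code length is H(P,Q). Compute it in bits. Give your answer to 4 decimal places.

2.7241 bits

H(P,Q) = −Σ p·log₂ q.
  −0.13·log₂(0.02) = 0.73370
  −0.21·log₂(0.08) = 0.76521
  −0.01·log₂(0.32) = 0.01644
  −0.42·log₂(0.48) = 0.44474
  −0.23·log₂(0.10) = 0.76404
H(P,Q) = 2.7241 bits.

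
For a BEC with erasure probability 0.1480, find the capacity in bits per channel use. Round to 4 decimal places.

0.8520 bits

Binary erasure channel: capacity C = 1 − ε.
C = 1 − 0.1480 = 0.8520 bits per channel use.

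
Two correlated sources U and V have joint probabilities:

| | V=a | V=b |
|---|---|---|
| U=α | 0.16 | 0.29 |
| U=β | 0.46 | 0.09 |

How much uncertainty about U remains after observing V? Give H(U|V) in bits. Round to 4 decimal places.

Chain rule: H(U|V) = H(U,V) − H(V).
Marginals: p(U) = (0.4500, 0.5500), p(V) = (0.6200, 0.3800).
H(U,V) = 1.7689 bits; H(V) = 0.9580 bits.
H(U|V) = 1.7689 − 0.9580 = 0.8109 bits.

0.8109 bits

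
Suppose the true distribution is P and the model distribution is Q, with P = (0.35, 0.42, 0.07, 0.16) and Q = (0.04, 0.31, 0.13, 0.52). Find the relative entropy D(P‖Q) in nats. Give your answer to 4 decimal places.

0.6548 nats

D(P‖Q) = Σ p·ln(p/q).
  0.35·ln(0.35/0.04) = 0.75917
  0.42·ln(0.42/0.31) = 0.12755
  0.07·ln(0.07/0.13) = -0.04333
  0.16·ln(0.16/0.52) = -0.18858
D(P‖Q) = 0.6548 nats.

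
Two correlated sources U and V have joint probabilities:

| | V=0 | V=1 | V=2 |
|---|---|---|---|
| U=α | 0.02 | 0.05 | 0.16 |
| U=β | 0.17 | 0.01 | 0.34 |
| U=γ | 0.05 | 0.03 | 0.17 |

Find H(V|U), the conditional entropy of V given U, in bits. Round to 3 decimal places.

Chain rule: H(V|U) = H(U,V) − H(U).
Marginals: p(U) = (0.2300, 0.5200, 0.2500), p(V) = (0.2400, 0.0900, 0.6700).
H(U,V) = 2.5846 bits; H(U) = 1.4782 bits.
H(V|U) = 2.5846 − 1.4782 = 1.106 bits.

1.106 bits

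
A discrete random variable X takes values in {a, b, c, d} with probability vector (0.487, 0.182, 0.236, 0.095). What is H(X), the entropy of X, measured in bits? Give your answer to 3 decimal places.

H(X) = −Σ p·log₂ p.
  −(0.487)·log₂(0.487) = 0.5055
  −(0.182)·log₂(0.182) = 0.4474
  −(0.236)·log₂(0.236) = 0.4916
  −(0.095)·log₂(0.095) = 0.3226
Sum: 0.5055 + 0.4474 + 0.4916 + 0.3226 = 1.767 bits.

1.767 bits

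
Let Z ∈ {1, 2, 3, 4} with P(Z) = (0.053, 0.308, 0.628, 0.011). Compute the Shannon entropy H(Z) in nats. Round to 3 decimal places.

0.860 nats

H(Z) = −Σ p·ln p.
  −(0.053)·ln(0.053) = 0.1557
  −(0.308)·ln(0.308) = 0.3627
  −(0.628)·ln(0.628) = 0.2922
  −(0.011)·ln(0.011) = 0.0496
Sum: 0.1557 + 0.3627 + 0.2922 + 0.0496 = 0.860 nats.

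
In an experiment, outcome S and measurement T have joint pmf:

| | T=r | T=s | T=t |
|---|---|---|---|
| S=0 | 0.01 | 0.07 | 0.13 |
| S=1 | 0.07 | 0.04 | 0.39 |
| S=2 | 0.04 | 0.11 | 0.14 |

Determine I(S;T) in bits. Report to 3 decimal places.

0.099 bits

Marginals: p(S) = (0.2100, 0.5000, 0.2900), p(T) = (0.1200, 0.2200, 0.6600).
I(S;T) = Σ p(x,y)·log₂[p(x,y)/(p(x)p(y))].
  (0,r): 0.01·log₂(0.3968) = -0.0133
  (0,s): 0.07·log₂(1.5152) = 0.0420
  (0,t): 0.13·log₂(0.9380) = -0.0120
  (1,r): 0.07·log₂(1.1667) = 0.0156
  (1,s): 0.04·log₂(0.3636) = -0.0584
  (1,t): 0.39·log₂(1.1818) = 0.0940
  (2,r): 0.04·log₂(1.1494) = 0.0080
  (2,s): 0.11·log₂(1.7241) = 0.0864
  (2,t): 0.14·log₂(0.7315) = -0.0632
Sum = 0.099 bits.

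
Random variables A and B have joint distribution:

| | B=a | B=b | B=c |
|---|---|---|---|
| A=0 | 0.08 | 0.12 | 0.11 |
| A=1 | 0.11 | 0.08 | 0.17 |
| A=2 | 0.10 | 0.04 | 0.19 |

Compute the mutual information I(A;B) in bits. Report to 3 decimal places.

0.048 bits

Marginals: p(A) = (0.3100, 0.3600, 0.3300), p(B) = (0.2900, 0.2400, 0.4700).
I(A;B) = H(A) + H(B) − H(A,B).
H(A) = 1.5822, H(B) = 1.5240, H(A,B) = 3.0584.
I(A;B) = 1.5822 + 1.5240 − 3.0584 = 0.048 bits.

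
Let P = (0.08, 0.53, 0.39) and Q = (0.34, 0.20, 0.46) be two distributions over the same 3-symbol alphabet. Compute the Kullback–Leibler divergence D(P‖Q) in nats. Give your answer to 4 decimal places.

D(P‖Q) = Σ p·ln(p/q).
  0.08·ln(0.08/0.34) = -0.11575
  0.53·ln(0.53/0.20) = 0.51652
  0.39·ln(0.39/0.46) = -0.06438
D(P‖Q) = 0.3364 nats.

0.3364 nats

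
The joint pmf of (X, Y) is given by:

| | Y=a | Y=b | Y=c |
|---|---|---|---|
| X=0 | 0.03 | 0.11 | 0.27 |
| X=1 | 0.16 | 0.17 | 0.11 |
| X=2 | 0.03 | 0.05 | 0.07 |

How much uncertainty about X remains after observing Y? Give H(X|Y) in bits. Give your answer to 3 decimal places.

Marginals: p(X) = (0.4100, 0.4400, 0.1500), p(Y) = (0.2200, 0.3300, 0.4500).
H(X|Y) = Σ p(Y) · H(X|Y=·).
  Y=a: p=0.2200, H(X|Y=a) = 1.1181
  Y=b: p=0.3300, H(X|Y=b) = 1.4338
  Y=c: p=0.4500, H(X|Y=c) = 1.3566
Weighted sum = 1.330 bits.

1.330 bits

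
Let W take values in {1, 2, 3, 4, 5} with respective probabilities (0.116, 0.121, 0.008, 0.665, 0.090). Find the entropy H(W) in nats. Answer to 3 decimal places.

H(W) = −Σ p·ln p.
  −(0.116)·ln(0.116) = 0.2499
  −(0.121)·ln(0.121) = 0.2555
  −(0.008)·ln(0.008) = 0.0386
  −(0.665)·ln(0.665) = 0.2713
  −(0.090)·ln(0.090) = 0.2167
Sum: 0.2499 + 0.2555 + 0.0386 + 0.2713 + 0.2167 = 1.032 nats.

1.032 nats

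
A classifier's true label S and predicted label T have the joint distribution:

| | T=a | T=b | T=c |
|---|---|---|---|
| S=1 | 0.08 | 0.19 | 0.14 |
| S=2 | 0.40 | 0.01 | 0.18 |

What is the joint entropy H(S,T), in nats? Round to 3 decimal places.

1.514 nats

H(S,T) = −Σ p(x,y)·ln p(x,y) over all 6 cells.
  cell (1,a): −0.08·ln0.08 = 0.2021
  cell (1,b): −0.19·ln0.19 = 0.3155
  cell (1,c): −0.14·ln0.14 = 0.2753
  cell (2,a): −0.40·ln0.40 = 0.3665
  cell (2,b): −0.01·ln0.01 = 0.0461
  cell (2,c): −0.18·ln0.18 = 0.3087
Sum = 1.514 nats.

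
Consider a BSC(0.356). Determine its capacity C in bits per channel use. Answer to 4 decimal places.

Binary symmetric channel: C = 1 − h₂(ε) where h₂ is the binary entropy function.
h₂(0.356) = −0.356·log₂0.356 − 0.644·log₂0.644 = 0.9393.
C = 1 − 0.9393 = 0.0607 bits per channel use.

0.0607 bits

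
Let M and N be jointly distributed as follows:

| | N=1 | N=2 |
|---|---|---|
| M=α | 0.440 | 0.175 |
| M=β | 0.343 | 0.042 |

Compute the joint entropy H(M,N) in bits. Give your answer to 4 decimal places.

H(M,N) = −Σ p(x,y)·log₂ p(x,y) over all 4 cells.
  cell (α,1): −0.440·log₂0.440 = 0.52115
  cell (α,2): −0.175·log₂0.175 = 0.44005
  cell (β,1): −0.343·log₂0.343 = 0.52950
  cell (β,2): −0.042·log₂0.042 = 0.19209
Sum = 1.6828 bits.

1.6828 bits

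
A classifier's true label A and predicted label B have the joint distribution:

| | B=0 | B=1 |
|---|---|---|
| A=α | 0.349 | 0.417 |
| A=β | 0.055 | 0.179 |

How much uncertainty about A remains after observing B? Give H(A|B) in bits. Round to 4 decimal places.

0.7574 bits

Marginals: p(A) = (0.7660, 0.2340), p(B) = (0.4040, 0.5960).
H(A|B) = Σ p(B) · H(A|B=·).
  B=0: p=0.4040, H(A|B=0) = 0.5740
  B=1: p=0.5960, H(A|B=1) = 0.8817
Weighted sum = 0.7574 bits.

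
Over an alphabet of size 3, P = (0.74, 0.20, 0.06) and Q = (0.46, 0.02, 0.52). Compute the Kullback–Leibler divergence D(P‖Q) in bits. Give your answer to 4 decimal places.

0.9850 bits

D(P‖Q) = Σ p·log₂(p/q).
  0.74·log₂(0.74/0.46) = 0.50756
  0.20·log₂(0.20/0.02) = 0.66439
  0.06·log₂(0.06/0.52) = -0.18693
D(P‖Q) = 0.9850 bits.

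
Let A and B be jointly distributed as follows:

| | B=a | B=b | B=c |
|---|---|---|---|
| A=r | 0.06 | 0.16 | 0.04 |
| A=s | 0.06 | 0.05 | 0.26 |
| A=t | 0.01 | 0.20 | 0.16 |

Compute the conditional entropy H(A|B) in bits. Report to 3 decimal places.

Marginals: p(A) = (0.2600, 0.3700, 0.3700), p(B) = (0.1300, 0.4100, 0.4600).
H(A|B) = Σ p(B) · H(A|B=·).
  B=a: p=0.1300, H(A|B=a) = 1.3143
  B=b: p=0.4100, H(A|B=b) = 1.4052
  B=c: p=0.4600, H(A|B=c) = 1.3016
Weighted sum = 1.346 bits.

1.346 bits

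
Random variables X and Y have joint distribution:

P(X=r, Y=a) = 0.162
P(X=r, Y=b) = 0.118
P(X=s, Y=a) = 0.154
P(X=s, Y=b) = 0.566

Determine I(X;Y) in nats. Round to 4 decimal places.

Marginals: p(X) = (0.2800, 0.7200), p(Y) = (0.3160, 0.6840).
I(X;Y) = H(X) + H(Y) − H(X,Y).
H(X) = 0.5930, H(Y) = 0.6238, H(X,Y) = 1.1573.
I(X;Y) = 0.5930 + 0.6238 − 1.1573 = 0.0595 nats.

0.0595 nats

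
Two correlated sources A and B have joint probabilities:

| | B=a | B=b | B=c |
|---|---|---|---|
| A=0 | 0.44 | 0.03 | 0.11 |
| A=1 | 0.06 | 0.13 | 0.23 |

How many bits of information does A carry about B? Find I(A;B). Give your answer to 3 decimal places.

0.297 bits

Marginals: p(A) = (0.5800, 0.4200), p(B) = (0.5000, 0.1600, 0.3400).
I(A;B) = H(A) + H(B) − H(A,B).
H(A) = 0.9815, H(B) = 1.4522, H(A,B) = 2.1370.
I(A;B) = 0.9815 + 1.4522 − 2.1370 = 0.297 bits.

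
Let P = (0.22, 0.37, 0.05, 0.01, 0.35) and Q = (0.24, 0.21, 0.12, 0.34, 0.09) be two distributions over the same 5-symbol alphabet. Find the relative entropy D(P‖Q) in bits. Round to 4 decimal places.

D(P‖Q) = Σ p·log₂(p/q).
  0.22·log₂(0.22/0.24) = -0.02762
  0.37·log₂(0.37/0.21) = 0.30234
  0.05·log₂(0.05/0.12) = -0.06315
  0.01·log₂(0.01/0.34) = -0.05087
  0.35·log₂(0.35/0.09) = 0.68578
D(P‖Q) = 0.8465 bits.

0.8465 bits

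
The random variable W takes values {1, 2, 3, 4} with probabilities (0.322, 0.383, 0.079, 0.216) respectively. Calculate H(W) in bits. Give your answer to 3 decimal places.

H(W) = −Σ p·log₂ p.
  −(0.322)·log₂(0.322) = 0.5264
  −(0.383)·log₂(0.383) = 0.5303
  −(0.079)·log₂(0.079) = 0.2893
  −(0.216)·log₂(0.216) = 0.4776
Sum: 0.5264 + 0.5303 + 0.2893 + 0.4776 = 1.824 bits.

1.824 bits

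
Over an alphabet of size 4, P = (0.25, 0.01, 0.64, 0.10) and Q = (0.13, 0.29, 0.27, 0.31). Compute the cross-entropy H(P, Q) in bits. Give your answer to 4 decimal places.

H(P,Q) = −Σ p·log₂ q.
  −0.25·log₂(0.13) = 0.73585
  −0.01·log₂(0.29) = 0.01786
  −0.64·log₂(0.27) = 1.20894
  −0.10·log₂(0.31) = 0.16897
H(P,Q) = 2.1316 bits.

2.1316 bits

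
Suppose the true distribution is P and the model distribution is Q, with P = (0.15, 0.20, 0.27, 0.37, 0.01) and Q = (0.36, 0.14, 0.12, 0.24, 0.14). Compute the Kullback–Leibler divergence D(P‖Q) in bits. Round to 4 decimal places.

0.4223 bits

D(P‖Q) = Σ p·log₂(p/q).
  0.15·log₂(0.15/0.36) = -0.18946
  0.20·log₂(0.20/0.14) = 0.10291
  0.27·log₂(0.27/0.12) = 0.31588
  0.37·log₂(0.37/0.24) = 0.23106
  0.01·log₂(0.01/0.14) = -0.03807
D(P‖Q) = 0.4223 bits.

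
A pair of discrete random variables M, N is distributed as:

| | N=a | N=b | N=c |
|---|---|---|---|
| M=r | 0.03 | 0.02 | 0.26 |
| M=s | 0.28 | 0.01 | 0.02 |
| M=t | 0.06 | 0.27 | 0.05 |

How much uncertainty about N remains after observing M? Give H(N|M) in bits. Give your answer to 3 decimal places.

0.855 bits

Marginals: p(M) = (0.3100, 0.3100, 0.3800), p(N) = (0.3700, 0.3000, 0.3300).
H(N|M) = Σ p(M) · H(N|M=·).
  M=r: p=0.3100, H(N|M=r) = 0.7940
  M=s: p=0.3100, H(N|M=s) = 0.5476
  M=t: p=0.3800, H(N|M=t) = 1.1558
Weighted sum = 0.855 bits.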